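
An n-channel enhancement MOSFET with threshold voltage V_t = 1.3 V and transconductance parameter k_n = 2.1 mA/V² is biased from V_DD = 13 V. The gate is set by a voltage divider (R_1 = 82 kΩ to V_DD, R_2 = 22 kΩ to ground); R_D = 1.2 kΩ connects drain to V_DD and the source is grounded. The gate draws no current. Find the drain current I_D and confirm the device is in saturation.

V_G = V_DD·R_2/(R_1+R_2) = 13×22/104 = 2.75 V. With the source grounded, V_GS = V_G = 2.75 V.
Assume saturation: I_D = (k_n/2)(V_GS − V_t)² = (2.1/2)×(2.75 − 1.3)² = 1.05×1.45² = 2.21 mA.
V_DS = V_DD − I_D·R_D = 13 − 2.21×1.2 = 10.4 V.
Saturation requires V_DS ≥ V_GS − V_t = 1.45 V; 10.4 ≥ 1.45 ✓.

I_D ≈ 2.2 mA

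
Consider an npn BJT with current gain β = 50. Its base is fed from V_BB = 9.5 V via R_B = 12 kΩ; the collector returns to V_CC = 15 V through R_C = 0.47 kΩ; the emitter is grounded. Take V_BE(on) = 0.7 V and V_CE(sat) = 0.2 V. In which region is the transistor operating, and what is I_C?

saturation; I_C ≈ 31 mA

Assume active: I_B = (9.5 − 0.7)/12 = 0.733 mA, giving I_C = β·I_B = 36.7 mA.
But then V_CE = 15 − 36.7×0.47 = -2.23 V < V_CE(sat) = 0.2 V — impossible in the active region.
So the transistor is saturated. With V_CE = 0.2 V, I_C = (V_CC − 0.2)/R_C = 14.8/0.47 = 31.5 mA.
Check: β·I_B = 36.7 mA > I_C = 31.5 mA, confirming saturation.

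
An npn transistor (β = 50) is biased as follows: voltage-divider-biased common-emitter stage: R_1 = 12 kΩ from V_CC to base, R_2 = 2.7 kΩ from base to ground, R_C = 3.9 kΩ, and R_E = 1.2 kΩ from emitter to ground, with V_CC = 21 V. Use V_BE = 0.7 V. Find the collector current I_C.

Thevenize the base divider: V_Th = V_CC·R_2/(R_1+R_2) = 21×2.7/14.7 = 3.86 V, R_Th = R_1‖R_2 = 2.2 kΩ.
Base-emitter loop: V_Th = I_B·R_Th + V_BE + (β+1)I_B·R_E, so I_B = (3.86 − 0.7) / (2.2 + 51×1.2) = 0.0498 mA.
I_C = β·I_B = 50×0.0498 = 2.49 mA, and I_E = (β+1)I_B = 2.54 mA.
V_CE = V_CC − I_C·R_C − I_E·R_E = 21 − 2.49×3.9 − 2.54×1.2 = 8.24 V.
V_CE = 8.24 V > 0.2 V confirms active-region operation.

I_C ≈ 2.5 mA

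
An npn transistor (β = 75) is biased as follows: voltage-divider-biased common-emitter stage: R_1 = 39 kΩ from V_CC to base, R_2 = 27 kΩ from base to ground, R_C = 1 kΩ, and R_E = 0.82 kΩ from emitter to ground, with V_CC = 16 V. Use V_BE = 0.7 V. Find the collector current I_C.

Thevenize the base divider: V_Th = V_CC·R_2/(R_1+R_2) = 16×27/66 = 6.55 V, R_Th = R_1‖R_2 = 16 kΩ.
Base-emitter loop: V_Th = I_B·R_Th + V_BE + (β+1)I_B·R_E, so I_B = (6.55 − 0.7) / (16 + 76×0.82) = 0.0747 mA.
I_C = β·I_B = 75×0.0747 = 5.6 mA, and I_E = (β+1)I_B = 5.68 mA.
V_CE = V_CC − I_C·R_C − I_E·R_E = 16 − 5.6×1 − 5.68×0.82 = 5.75 V.
V_CE = 5.75 V > 0.2 V confirms active-region operation.

I_C ≈ 5.6 mA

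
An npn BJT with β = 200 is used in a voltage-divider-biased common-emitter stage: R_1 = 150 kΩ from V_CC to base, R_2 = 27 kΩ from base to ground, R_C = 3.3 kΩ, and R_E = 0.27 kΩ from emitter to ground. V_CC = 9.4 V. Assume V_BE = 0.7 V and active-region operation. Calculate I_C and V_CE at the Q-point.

Thevenize the base divider: V_Th = V_CC·R_2/(R_1+R_2) = 9.4×27/177 = 1.43 V, R_Th = R_1‖R_2 = 22.9 kΩ.
Base-emitter loop: V_Th = I_B·R_Th + V_BE + (β+1)I_B·R_E, so I_B = (1.43 − 0.7) / (22.9 + 201×0.27) = 0.00951 mA.
I_C = β·I_B = 200×0.00951 = 1.9 mA, and I_E = (β+1)I_B = 1.91 mA.
V_CE = V_CC − I_C·R_C − I_E·R_E = 9.4 − 1.9×3.3 − 1.91×0.27 = 2.61 V.
V_CE = 2.61 V > 0.2 V confirms active-region operation.

I_C ≈ 1.9 mA, V_CE ≈ 2.6 V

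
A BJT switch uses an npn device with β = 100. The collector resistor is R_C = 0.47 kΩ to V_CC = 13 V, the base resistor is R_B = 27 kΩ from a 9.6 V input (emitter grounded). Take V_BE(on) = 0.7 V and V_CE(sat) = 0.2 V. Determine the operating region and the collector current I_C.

saturation; I_C ≈ 27 mA

Assume active: I_B = (9.6 − 0.7)/27 = 0.33 mA, giving I_C = β·I_B = 33 mA.
But then V_CE = 13 − 33×0.47 = -2.49 V < V_CE(sat) = 0.2 V — impossible in the active region.
So the transistor is saturated. With V_CE = 0.2 V, I_C = (V_CC − 0.2)/R_C = 12.8/0.47 = 27.2 mA.
Check: β·I_B = 33 mA > I_C = 27.2 mA, confirming saturation.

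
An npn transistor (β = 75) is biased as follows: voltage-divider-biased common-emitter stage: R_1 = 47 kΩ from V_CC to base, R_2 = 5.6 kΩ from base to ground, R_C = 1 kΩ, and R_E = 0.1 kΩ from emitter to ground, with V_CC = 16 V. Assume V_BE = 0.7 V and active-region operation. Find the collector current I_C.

I_C ≈ 6 mA

Thevenize the base divider: V_Th = V_CC·R_2/(R_1+R_2) = 16×5.6/52.6 = 1.7 V, R_Th = R_1‖R_2 = 5 kΩ.
Base-emitter loop: V_Th = I_B·R_Th + V_BE + (β+1)I_B·R_E, so I_B = (1.7 − 0.7) / (5 + 76×0.1) = 0.0796 mA.
I_C = β·I_B = 75×0.0796 = 5.97 mA, and I_E = (β+1)I_B = 6.05 mA.
V_CE = V_CC − I_C·R_C − I_E·R_E = 16 − 5.97×1 − 6.05×0.1 = 9.42 V.
V_CE = 9.42 V > 0.2 V confirms active-region operation.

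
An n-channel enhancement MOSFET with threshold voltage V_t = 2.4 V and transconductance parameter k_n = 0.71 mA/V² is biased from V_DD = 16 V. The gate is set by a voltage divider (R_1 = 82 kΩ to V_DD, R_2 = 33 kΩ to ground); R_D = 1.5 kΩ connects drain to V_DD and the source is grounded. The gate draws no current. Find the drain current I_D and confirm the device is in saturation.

V_G = V_DD·R_2/(R_1+R_2) = 16×33/115 = 4.59 V. With the source grounded, V_GS = V_G = 4.59 V.
Assume saturation: I_D = (k_n/2)(V_GS − V_t)² = (0.71/2)×(4.59 − 2.4)² = 0.355×2.19² = 1.7 mA.
V_DS = V_DD − I_D·R_D = 16 − 1.7×1.5 = 13.4 V.
Saturation requires V_DS ≥ V_GS − V_t = 2.19 V; 13.4 ≥ 2.19 ✓.

I_D ≈ 1.7 mA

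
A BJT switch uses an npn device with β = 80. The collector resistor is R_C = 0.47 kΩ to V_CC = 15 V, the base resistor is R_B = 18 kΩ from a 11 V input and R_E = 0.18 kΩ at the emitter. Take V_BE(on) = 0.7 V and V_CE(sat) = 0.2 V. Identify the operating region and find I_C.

Assume active: I_B = (11 − 0.7)/(18 + 81×0.18) = 0.316 mA, I_C = β·I_B = 25.3 mA.
Then V_CE = 15 − 25.3×0.47 − 25.6×0.18 = -1.5 V < 0.2 V — the active assumption fails.
Re-solve with V_CE = 0.2 V. KCL at the emitter: V_E/R_E = (V_BB−0.7−V_E)/R_B + (V_CC−0.2−V_E)/R_C, giving V_E = 4.14 V.
I_C = (V_CC − 0.2 − V_E)/R_C = (14.8 − 4.14)/0.47 = 22.7 mA.
Check: I_B = (10.3 − 4.14)/18 = 0.342 mA, and β·I_B = 27.4 mA > I_C, confirming saturation.

saturation; I_C ≈ 23 mA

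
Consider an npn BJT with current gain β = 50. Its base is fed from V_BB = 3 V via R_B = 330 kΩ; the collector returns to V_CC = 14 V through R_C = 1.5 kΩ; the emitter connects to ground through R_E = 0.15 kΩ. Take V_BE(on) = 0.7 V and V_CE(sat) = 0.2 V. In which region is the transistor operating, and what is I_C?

active; I_C ≈ 0.34 mA

Assume active. Base-emitter loop: I_B = (V_BB − V_BE)/(R_B + (β+1)R_E) = (3 − 0.7)/(330 + 51×0.15) = 0.00681 mA.
I_C = β·I_B = 50×0.00681 = 0.341 mA.
V_CE = V_CC − I_C·R_C − I_E·R_E = 14 − 0.341×1.5 − 0.347×0.15 = 13.4 V > V_CE(sat), so the active-region assumption holds.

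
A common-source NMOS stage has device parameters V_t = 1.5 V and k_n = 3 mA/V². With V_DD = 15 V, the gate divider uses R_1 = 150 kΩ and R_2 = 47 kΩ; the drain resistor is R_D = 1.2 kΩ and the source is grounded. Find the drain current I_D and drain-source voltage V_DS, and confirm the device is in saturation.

I_D ≈ 6.5 mA, V_DS ≈ 7.2 V

V_G = V_DD·R_2/(R_1+R_2) = 15×47/197 = 3.58 V. With the source grounded, V_GS = V_G = 3.58 V.
Assume saturation: I_D = (k_n/2)(V_GS − V_t)² = (3/2)×(3.58 − 1.5)² = 1.5×2.08² = 6.48 mA.
V_DS = V_DD − I_D·R_D = 15 − 6.48×1.2 = 7.22 V.
Saturation requires V_DS ≥ V_GS − V_t = 2.08 V; 7.22 ≥ 2.08 ✓.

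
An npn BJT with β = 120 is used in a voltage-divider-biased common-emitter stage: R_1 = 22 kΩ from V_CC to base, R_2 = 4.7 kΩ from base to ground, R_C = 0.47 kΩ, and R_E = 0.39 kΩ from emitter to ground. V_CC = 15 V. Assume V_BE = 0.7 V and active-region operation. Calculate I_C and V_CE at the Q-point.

Thevenize the base divider: V_Th = V_CC·R_2/(R_1+R_2) = 15×4.7/26.7 = 2.64 V, R_Th = R_1‖R_2 = 3.87 kΩ.
Base-emitter loop: V_Th = I_B·R_Th + V_BE + (β+1)I_B·R_E, so I_B = (2.64 − 0.7) / (3.87 + 121×0.39) = 0.038 mA.
I_C = β·I_B = 120×0.038 = 4.56 mA, and I_E = (β+1)I_B = 4.6 mA.
V_CE = V_CC − I_C·R_C − I_E·R_E = 15 − 4.56×0.47 − 4.6×0.39 = 11.1 V.
V_CE = 11.1 V > 0.2 V confirms active-region operation.

I_C ≈ 4.6 mA, V_CE ≈ 11 V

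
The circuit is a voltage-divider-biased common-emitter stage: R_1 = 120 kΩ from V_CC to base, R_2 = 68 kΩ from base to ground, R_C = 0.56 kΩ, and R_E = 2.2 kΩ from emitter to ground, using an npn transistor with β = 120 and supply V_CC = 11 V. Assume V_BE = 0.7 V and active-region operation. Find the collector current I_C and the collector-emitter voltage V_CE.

I_C ≈ 1.3 mA, V_CE ≈ 7.5 V

Thevenize the base divider: V_Th = V_CC·R_2/(R_1+R_2) = 11×68/188 = 3.98 V, R_Th = R_1‖R_2 = 43.4 kΩ.
Base-emitter loop: V_Th = I_B·R_Th + V_BE + (β+1)I_B·R_E, so I_B = (3.98 − 0.7) / (43.4 + 121×2.2) = 0.0106 mA.
I_C = β·I_B = 120×0.0106 = 1.27 mA, and I_E = (β+1)I_B = 1.28 mA.
V_CE = V_CC − I_C·R_C − I_E·R_E = 11 − 1.27×0.56 − 1.28×2.2 = 7.47 V.
V_CE = 7.47 V > 0.2 V confirms active-region operation.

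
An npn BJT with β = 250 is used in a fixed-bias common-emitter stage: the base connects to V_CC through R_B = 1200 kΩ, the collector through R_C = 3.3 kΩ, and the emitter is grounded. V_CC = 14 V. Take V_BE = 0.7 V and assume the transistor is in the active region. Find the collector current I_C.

Base loop: V_CC = I_B·R_B + V_BE, so I_B = (14 − 0.7)/1200 kΩ = 0.0111 mA.
In the active region I_C = β·I_B = 250 × 0.0111 = 2.77 mA.
Collector loop: V_CE = V_CC − I_C·R_C = 14 − 2.77×3.3 = 4.86 V.
Since V_CE = 4.86 V > V_CE(sat) ≈ 0.2 V, the transistor is in the active region as assumed.

I_C ≈ 2.8 mA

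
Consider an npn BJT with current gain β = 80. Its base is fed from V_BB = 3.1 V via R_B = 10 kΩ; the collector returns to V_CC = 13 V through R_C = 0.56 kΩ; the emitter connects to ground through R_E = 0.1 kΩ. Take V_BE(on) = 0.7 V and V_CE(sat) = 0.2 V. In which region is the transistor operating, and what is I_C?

active; I_C ≈ 11 mA

Assume active. Base-emitter loop: I_B = (V_BB − V_BE)/(R_B + (β+1)R_E) = (3.1 − 0.7)/(10 + 81×0.1) = 0.133 mA.
I_C = β·I_B = 80×0.133 = 10.6 mA.
V_CE = V_CC − I_C·R_C − I_E·R_E = 13 − 10.6×0.56 − 10.7×0.1 = 5.99 V > V_CE(sat), so the active-region assumption holds.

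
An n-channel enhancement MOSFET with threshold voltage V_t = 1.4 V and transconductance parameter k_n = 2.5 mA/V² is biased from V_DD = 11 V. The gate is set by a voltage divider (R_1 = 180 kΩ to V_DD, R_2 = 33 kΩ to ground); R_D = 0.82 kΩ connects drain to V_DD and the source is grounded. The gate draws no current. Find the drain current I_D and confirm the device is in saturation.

V_G = V_DD·R_2/(R_1+R_2) = 11×33/213 = 1.7 V. With the source grounded, V_GS = V_G = 1.7 V.
Assume saturation: I_D = (k_n/2)(V_GS − V_t)² = (2.5/2)×(1.7 − 1.4)² = 1.25×0.304² = 0.116 mA.
V_DS = V_DD − I_D·R_D = 11 − 0.116×0.82 = 10.9 V.
Saturation requires V_DS ≥ V_GS − V_t = 0.304 V; 10.9 ≥ 0.304 ✓.

I_D ≈ 0.12 mA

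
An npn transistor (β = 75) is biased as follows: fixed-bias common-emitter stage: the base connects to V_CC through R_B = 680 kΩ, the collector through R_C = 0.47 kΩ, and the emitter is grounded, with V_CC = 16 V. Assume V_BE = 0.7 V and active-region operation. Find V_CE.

V_CE ≈ 15 V

Base loop: V_CC = I_B·R_B + V_BE, so I_B = (16 − 0.7)/680 kΩ = 0.0225 mA.
In the active region I_C = β·I_B = 75 × 0.0225 = 1.69 mA.
Collector loop: V_CE = V_CC − I_C·R_C = 16 − 1.69×0.47 = 15.2 V.
Since V_CE = 15.2 V > V_CE(sat) ≈ 0.2 V, the transistor is in the active region as assumed.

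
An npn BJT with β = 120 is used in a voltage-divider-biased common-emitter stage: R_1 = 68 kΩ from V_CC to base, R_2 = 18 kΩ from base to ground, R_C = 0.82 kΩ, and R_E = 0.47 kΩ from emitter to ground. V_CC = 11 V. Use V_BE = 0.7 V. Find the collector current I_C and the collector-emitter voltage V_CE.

I_C ≈ 2.7 mA, V_CE ≈ 7.5 V

Thevenize the base divider: V_Th = V_CC·R_2/(R_1+R_2) = 11×18/86 = 2.3 V, R_Th = R_1‖R_2 = 14.2 kΩ.
Base-emitter loop: V_Th = I_B·R_Th + V_BE + (β+1)I_B·R_E, so I_B = (2.3 − 0.7) / (14.2 + 121×0.47) = 0.0225 mA.
I_C = β·I_B = 120×0.0225 = 2.7 mA, and I_E = (β+1)I_B = 2.73 mA.
V_CE = V_CC − I_C·R_C − I_E·R_E = 11 − 2.7×0.82 − 2.73×0.47 = 7.5 V.
V_CE = 7.5 V > 0.2 V confirms active-region operation.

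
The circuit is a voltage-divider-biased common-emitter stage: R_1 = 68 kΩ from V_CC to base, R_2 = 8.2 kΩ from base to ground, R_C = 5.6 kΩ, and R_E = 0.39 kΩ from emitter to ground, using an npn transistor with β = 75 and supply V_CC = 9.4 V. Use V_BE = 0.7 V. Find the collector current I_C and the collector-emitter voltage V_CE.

Thevenize the base divider: V_Th = V_CC·R_2/(R_1+R_2) = 9.4×8.2/76.2 = 1.01 V, R_Th = R_1‖R_2 = 7.32 kΩ.
Base-emitter loop: V_Th = I_B·R_Th + V_BE + (β+1)I_B·R_E, so I_B = (1.01 − 0.7) / (7.32 + 76×0.39) = 0.00843 mA.
I_C = β·I_B = 75×0.00843 = 0.632 mA, and I_E = (β+1)I_B = 0.641 mA.
V_CE = V_CC − I_C·R_C − I_E·R_E = 9.4 − 0.632×5.6 − 0.641×0.39 = 5.61 V.
V_CE = 5.61 V > 0.2 V confirms active-region operation.

I_C ≈ 0.63 mA, V_CE ≈ 5.6 V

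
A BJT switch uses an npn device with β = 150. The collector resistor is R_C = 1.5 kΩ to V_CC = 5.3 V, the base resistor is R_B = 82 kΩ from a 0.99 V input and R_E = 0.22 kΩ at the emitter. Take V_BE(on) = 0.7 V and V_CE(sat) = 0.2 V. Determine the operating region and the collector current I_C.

active; I_C ≈ 0.38 mA

Assume active. Base-emitter loop: I_B = (V_BB − V_BE)/(R_B + (β+1)R_E) = (0.99 − 0.7)/(82 + 151×0.22) = 0.00252 mA.
I_C = β·I_B = 150×0.00252 = 0.378 mA.
V_CE = V_CC − I_C·R_C − I_E·R_E = 5.3 − 0.378×1.5 − 0.38×0.22 = 4.65 V > V_CE(sat), so the active-region assumption holds.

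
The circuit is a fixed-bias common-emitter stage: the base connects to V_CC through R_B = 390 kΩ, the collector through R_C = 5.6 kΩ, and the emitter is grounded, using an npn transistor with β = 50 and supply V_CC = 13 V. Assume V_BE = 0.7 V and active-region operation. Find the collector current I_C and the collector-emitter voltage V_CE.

I_C ≈ 1.6 mA, V_CE ≈ 4.2 V

Base loop: V_CC = I_B·R_B + V_BE, so I_B = (13 − 0.7)/390 kΩ = 0.0315 mA.
In the active region I_C = β·I_B = 50 × 0.0315 = 1.58 mA.
Collector loop: V_CE = V_CC − I_C·R_C = 13 − 1.58×5.6 = 4.17 V.
Since V_CE = 4.17 V > V_CE(sat) ≈ 0.2 V, the transistor is in the active region as assumed.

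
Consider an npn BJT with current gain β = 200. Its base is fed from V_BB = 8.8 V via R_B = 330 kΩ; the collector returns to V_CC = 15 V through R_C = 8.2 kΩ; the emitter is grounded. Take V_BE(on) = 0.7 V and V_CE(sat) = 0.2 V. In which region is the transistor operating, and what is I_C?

Assume active: I_B = (8.8 − 0.7)/330 = 0.0245 mA, giving I_C = β·I_B = 4.91 mA.
But then V_CE = 15 − 4.91×8.2 = -25.3 V < V_CE(sat) = 0.2 V — impossible in the active region.
So the transistor is saturated. With V_CE = 0.2 V, I_C = (V_CC − 0.2)/R_C = 14.8/8.2 = 1.8 mA.
Check: β·I_B = 4.91 mA > I_C = 1.8 mA, confirming saturation.

saturation; I_C ≈ 1.8 mA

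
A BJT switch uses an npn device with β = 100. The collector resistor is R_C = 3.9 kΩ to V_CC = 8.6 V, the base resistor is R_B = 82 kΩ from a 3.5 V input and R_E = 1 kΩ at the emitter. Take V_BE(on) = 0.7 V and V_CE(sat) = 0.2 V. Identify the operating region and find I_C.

active; I_C ≈ 1.5 mA

Assume active. Base-emitter loop: I_B = (V_BB − V_BE)/(R_B + (β+1)R_E) = (3.5 − 0.7)/(82 + 101×1) = 0.0153 mA.
I_C = β·I_B = 100×0.0153 = 1.53 mA.
V_CE = V_CC − I_C·R_C − I_E·R_E = 8.6 − 1.53×3.9 − 1.55×1 = 1.09 V > V_CE(sat), so the active-region assumption holds.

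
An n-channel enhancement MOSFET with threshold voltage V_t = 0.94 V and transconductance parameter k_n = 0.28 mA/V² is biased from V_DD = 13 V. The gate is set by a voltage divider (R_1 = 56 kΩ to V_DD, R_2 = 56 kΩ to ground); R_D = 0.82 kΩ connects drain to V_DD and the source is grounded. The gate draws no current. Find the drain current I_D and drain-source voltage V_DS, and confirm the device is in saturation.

I_D ≈ 4.3 mA, V_DS ≈ 9.5 V

V_G = V_DD·R_2/(R_1+R_2) = 13×56/112 = 6.5 V. With the source grounded, V_GS = V_G = 6.5 V.
Assume saturation: I_D = (k_n/2)(V_GS − V_t)² = (0.28/2)×(6.5 − 0.94)² = 0.14×5.56² = 4.33 mA.
V_DS = V_DD − I_D·R_D = 13 − 4.33×0.82 = 9.45 V.
Saturation requires V_DS ≥ V_GS − V_t = 5.56 V; 9.45 ≥ 5.56 ✓.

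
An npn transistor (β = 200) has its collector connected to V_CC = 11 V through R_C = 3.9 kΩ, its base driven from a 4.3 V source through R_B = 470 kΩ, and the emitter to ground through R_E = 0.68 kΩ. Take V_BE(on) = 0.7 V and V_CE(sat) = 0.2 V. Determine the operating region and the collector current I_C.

active; I_C ≈ 1.2 mA

Assume active. Base-emitter loop: I_B = (V_BB − V_BE)/(R_B + (β+1)R_E) = (4.3 − 0.7)/(470 + 201×0.68) = 0.00593 mA.
I_C = β·I_B = 200×0.00593 = 1.19 mA.
V_CE = V_CC − I_C·R_C − I_E·R_E = 11 − 1.19×3.9 − 1.19×0.68 = 5.56 V > V_CE(sat), so the active-region assumption holds.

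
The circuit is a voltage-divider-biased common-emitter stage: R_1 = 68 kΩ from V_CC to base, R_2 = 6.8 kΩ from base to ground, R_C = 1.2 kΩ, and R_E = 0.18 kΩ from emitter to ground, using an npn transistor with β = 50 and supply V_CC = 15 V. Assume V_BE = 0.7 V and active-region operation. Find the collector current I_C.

Thevenize the base divider: V_Th = V_CC·R_2/(R_1+R_2) = 15×6.8/74.8 = 1.36 V, R_Th = R_1‖R_2 = 6.18 kΩ.
Base-emitter loop: V_Th = I_B·R_Th + V_BE + (β+1)I_B·R_E, so I_B = (1.36 − 0.7) / (6.18 + 51×0.18) = 0.0432 mA.
I_C = β·I_B = 50×0.0432 = 2.16 mA, and I_E = (β+1)I_B = 2.2 mA.
V_CE = V_CC − I_C·R_C − I_E·R_E = 15 − 2.16×1.2 − 2.2×0.18 = 12 V.
V_CE = 12 V > 0.2 V confirms active-region operation.

I_C ≈ 2.2 mA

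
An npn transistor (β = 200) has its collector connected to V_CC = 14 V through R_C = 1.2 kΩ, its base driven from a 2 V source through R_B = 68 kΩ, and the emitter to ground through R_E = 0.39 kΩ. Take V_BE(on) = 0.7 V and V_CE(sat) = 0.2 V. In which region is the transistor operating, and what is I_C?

active; I_C ≈ 1.8 mA

Assume active. Base-emitter loop: I_B = (V_BB − V_BE)/(R_B + (β+1)R_E) = (2 − 0.7)/(68 + 201×0.39) = 0.00888 mA.
I_C = β·I_B = 200×0.00888 = 1.78 mA.
V_CE = V_CC − I_C·R_C − I_E·R_E = 14 − 1.78×1.2 − 1.78×0.39 = 11.2 V > V_CE(sat), so the active-region assumption holds.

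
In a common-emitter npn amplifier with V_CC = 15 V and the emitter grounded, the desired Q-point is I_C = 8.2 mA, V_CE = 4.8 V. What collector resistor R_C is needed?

Collector loop: V_CC = I_C·R_C + V_CE.
R_C = (V_CC − V_CE)/I_C = (15 − 4.8)/8.2 = 1.24 kΩ.

R_C ≈ 1.2 kΩ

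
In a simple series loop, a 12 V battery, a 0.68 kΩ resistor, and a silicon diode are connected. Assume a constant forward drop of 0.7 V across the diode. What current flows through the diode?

KVL around the loop: 12 = V_D + I·R = 0.7 + I × 0.68 kΩ.
So I = (12 − 0.7) / 0.68 kΩ = 11.3 / 0.68 = 16.6 mA.

I ≈ 17 mA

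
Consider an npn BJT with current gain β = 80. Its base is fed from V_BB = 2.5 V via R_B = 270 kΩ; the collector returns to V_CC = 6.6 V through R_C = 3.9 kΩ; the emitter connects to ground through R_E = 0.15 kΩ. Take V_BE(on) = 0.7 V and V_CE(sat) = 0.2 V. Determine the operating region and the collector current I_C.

active; I_C ≈ 0.51 mA

Assume active. Base-emitter loop: I_B = (V_BB − V_BE)/(R_B + (β+1)R_E) = (2.5 − 0.7)/(270 + 81×0.15) = 0.00638 mA.
I_C = β·I_B = 80×0.00638 = 0.51 mA.
V_CE = V_CC − I_C·R_C − I_E·R_E = 6.6 − 0.51×3.9 − 0.517×0.15 = 4.53 V > V_CE(sat), so the active-region assumption holds.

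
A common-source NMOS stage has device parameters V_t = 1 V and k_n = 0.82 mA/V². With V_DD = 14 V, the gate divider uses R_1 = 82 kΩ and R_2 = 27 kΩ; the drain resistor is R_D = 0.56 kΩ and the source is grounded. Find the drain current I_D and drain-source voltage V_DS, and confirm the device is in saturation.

I_D ≈ 2.5 mA, V_DS ≈ 13 V

V_G = V_DD·R_2/(R_1+R_2) = 14×27/109 = 3.47 V. With the source grounded, V_GS = V_G = 3.47 V.
Assume saturation: I_D = (k_n/2)(V_GS − V_t)² = (0.82/2)×(3.47 − 1)² = 0.41×2.47² = 2.5 mA.
V_DS = V_DD − I_D·R_D = 14 − 2.5×0.56 = 12.6 V.
Saturation requires V_DS ≥ V_GS − V_t = 2.47 V; 12.6 ≥ 2.47 ✓.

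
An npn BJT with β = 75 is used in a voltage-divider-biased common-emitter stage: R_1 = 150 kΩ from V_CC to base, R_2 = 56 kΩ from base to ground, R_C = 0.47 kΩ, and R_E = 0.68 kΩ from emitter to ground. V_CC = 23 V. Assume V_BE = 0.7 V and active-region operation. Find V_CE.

Thevenize the base divider: V_Th = V_CC·R_2/(R_1+R_2) = 23×56/206 = 6.25 V, R_Th = R_1‖R_2 = 40.8 kΩ.
Base-emitter loop: V_Th = I_B·R_Th + V_BE + (β+1)I_B·R_E, so I_B = (6.25 − 0.7) / (40.8 + 76×0.68) = 0.0601 mA.
I_C = β·I_B = 75×0.0601 = 4.5 mA, and I_E = (β+1)I_B = 4.56 mA.
V_CE = V_CC − I_C·R_C − I_E·R_E = 23 − 4.5×0.47 − 4.56×0.68 = 17.8 V.
V_CE = 17.8 V > 0.2 V confirms active-region operation.

V_CE ≈ 18 V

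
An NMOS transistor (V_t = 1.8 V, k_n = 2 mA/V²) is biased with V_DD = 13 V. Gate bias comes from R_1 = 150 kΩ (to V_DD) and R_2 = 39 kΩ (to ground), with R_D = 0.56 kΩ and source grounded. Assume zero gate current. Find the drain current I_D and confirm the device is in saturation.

I_D ≈ 0.78 mA

V_G = V_DD·R_2/(R_1+R_2) = 13×39/189 = 2.68 V. With the source grounded, V_GS = V_G = 2.68 V.
Assume saturation: I_D = (k_n/2)(V_GS − V_t)² = (2/2)×(2.68 − 1.8)² = 1×0.883² = 0.779 mA.
V_DS = V_DD − I_D·R_D = 13 − 0.779×0.56 = 12.6 V.
Saturation requires V_DS ≥ V_GS − V_t = 0.883 V; 12.6 ≥ 0.883 ✓.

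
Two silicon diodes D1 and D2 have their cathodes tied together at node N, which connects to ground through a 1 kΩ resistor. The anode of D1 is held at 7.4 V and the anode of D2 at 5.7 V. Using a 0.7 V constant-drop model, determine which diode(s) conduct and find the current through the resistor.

Only D1 conducts; I_R ≈ 6.7 mA

Assume both conduct. Then node N would need to be at both 7.4−0.7 = 6.7 V and 5.7−0.7 = 5 V, which is impossible.
Assume only D1 conducts: V_N = 7.4 − 0.7 = 6.7 V, so I_R = 6.7/1 = 6.7 mA.
Check D2: its anode-to-cathode voltage is 5.7 − 6.7 = -1 V < 0.7 V, so it is off. The assumption is consistent.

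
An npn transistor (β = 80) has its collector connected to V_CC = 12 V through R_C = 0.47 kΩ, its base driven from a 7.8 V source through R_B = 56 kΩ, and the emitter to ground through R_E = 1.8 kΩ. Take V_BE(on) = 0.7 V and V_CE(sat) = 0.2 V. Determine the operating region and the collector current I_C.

active; I_C ≈ 2.8 mA

Assume active. Base-emitter loop: I_B = (V_BB − V_BE)/(R_B + (β+1)R_E) = (7.8 − 0.7)/(56 + 81×1.8) = 0.0352 mA.
I_C = β·I_B = 80×0.0352 = 2.81 mA.
V_CE = V_CC − I_C·R_C − I_E·R_E = 12 − 2.81×0.47 − 2.85×1.8 = 5.55 V > V_CE(sat), so the active-region assumption holds.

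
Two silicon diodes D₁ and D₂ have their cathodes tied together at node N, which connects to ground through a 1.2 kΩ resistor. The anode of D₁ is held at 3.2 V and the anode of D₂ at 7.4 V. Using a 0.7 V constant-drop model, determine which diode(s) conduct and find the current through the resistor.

Assume both conduct. Then node N would need to be at both 3.2−0.7 = 2.5 V and 7.4−0.7 = 6.7 V, which is impossible.
Assume only D₂ conducts: V_N = 7.4 − 0.7 = 6.7 V, so I_R = 6.7/1.2 = 5.58 mA.
Check D₁: its anode-to-cathode voltage is 3.2 − 6.7 = -3.5 V < 0.7 V, so it is off. The assumption is consistent.

Only D₂ conducts; I_R ≈ 5.6 mA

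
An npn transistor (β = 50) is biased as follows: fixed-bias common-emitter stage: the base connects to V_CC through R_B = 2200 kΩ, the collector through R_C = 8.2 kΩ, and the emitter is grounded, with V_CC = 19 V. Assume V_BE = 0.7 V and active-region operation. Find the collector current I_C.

I_C ≈ 0.42 mA

Base loop: V_CC = I_B·R_B + V_BE, so I_B = (19 − 0.7)/2200 kΩ = 0.00832 mA.
In the active region I_C = β·I_B = 50 × 0.00832 = 0.416 mA.
Collector loop: V_CE = V_CC − I_C·R_C = 19 − 0.416×8.2 = 15.6 V.
Since V_CE = 15.6 V > V_CE(sat) ≈ 0.2 V, the transistor is in the active region as assumed.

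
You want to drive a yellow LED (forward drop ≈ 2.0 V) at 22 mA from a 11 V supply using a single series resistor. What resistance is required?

R ≈ 0.41 kΩ

The resistor drops V_S − V_D = 11 − 2.0 = 9 V at 22 mA.
R = 9 V / 22 mA = 0.409 kΩ.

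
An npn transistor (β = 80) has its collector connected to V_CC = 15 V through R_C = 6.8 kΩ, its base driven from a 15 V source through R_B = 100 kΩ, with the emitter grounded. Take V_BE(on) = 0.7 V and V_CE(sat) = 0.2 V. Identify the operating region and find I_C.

Assume active: I_B = (15 − 0.7)/100 = 0.143 mA, giving I_C = β·I_B = 11.4 mA.
But then V_CE = 15 − 11.4×6.8 = -62.8 V < V_CE(sat) = 0.2 V — impossible in the active region.
So the transistor is saturated. With V_CE = 0.2 V, I_C = (V_CC − 0.2)/R_C = 14.8/6.8 = 2.18 mA.
Check: β·I_B = 11.4 mA > I_C = 2.18 mA, confirming saturation.

saturation; I_C ≈ 2.2 mA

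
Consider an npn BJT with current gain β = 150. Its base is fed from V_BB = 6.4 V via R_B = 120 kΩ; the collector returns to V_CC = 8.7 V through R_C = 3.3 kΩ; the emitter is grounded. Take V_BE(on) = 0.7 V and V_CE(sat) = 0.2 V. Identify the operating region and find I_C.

Assume active: I_B = (6.4 − 0.7)/120 = 0.0475 mA, giving I_C = β·I_B = 7.12 mA.
But then V_CE = 8.7 − 7.12×3.3 = -14.8 V < V_CE(sat) = 0.2 V — impossible in the active region.
So the transistor is saturated. With V_CE = 0.2 V, I_C = (V_CC − 0.2)/R_C = 8.5/3.3 = 2.58 mA.
Check: β·I_B = 7.12 mA > I_C = 2.58 mA, confirming saturation.

saturation; I_C ≈ 2.6 mA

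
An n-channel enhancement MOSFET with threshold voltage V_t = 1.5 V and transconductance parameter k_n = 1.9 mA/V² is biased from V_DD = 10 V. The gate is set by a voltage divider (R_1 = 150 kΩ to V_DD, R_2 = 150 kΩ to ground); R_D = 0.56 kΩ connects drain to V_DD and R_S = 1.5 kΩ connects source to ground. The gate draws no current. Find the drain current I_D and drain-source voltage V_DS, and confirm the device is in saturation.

I_D ≈ 1.5 mA, V_DS ≈ 6.9 V

V_G = V_DD·R_2/(R_1+R_2) = 10×150/300 = 5 V.
Assume saturation: I_D = (k_n/2)(V_GS − V_t)² with V_GS = V_G − I_D·R_S = 5 − 1.5·I_D.
Substituting gives 2.14·I_D² − 11·I_D + 11.6 = 0, with roots I_D = 1.5 or 3.64 mA.
The root I_D = 3.64 mA gives V_GS = -0.457 V ≤ V_t, so take I_D = 1.5 mA.
Then V_GS = 2.76 V and V_DS = V_DD − I_D(R_D+R_S) = 10 − 1.5×2.06 = 6.92 V.
Saturation requires V_DS ≥ V_GS − V_t = 1.26 V; 6.92 ≥ 1.26 ✓.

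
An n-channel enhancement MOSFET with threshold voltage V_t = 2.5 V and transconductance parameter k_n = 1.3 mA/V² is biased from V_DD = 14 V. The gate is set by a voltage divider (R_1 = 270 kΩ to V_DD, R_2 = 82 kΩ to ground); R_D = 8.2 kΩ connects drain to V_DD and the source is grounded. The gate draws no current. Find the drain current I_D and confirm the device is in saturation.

V_G = V_DD·R_2/(R_1+R_2) = 14×82/352 = 3.26 V. With the source grounded, V_GS = V_G = 3.26 V.
Assume saturation: I_D = (k_n/2)(V_GS − V_t)² = (1.3/2)×(3.26 − 2.5)² = 0.65×0.761² = 0.377 mA.
V_DS = V_DD − I_D·R_D = 14 − 0.377×8.2 = 10.9 V.
Saturation requires V_DS ≥ V_GS − V_t = 0.761 V; 10.9 ≥ 0.761 ✓.

I_D ≈ 0.38 mA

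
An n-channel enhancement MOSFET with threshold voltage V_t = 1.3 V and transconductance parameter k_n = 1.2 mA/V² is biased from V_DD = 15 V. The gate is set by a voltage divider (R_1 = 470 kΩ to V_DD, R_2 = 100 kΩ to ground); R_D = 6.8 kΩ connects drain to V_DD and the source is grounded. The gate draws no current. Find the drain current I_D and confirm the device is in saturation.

I_D ≈ 1.1 mA

V_G = V_DD·R_2/(R_1+R_2) = 15×100/570 = 2.63 V. With the source grounded, V_GS = V_G = 2.63 V.
Assume saturation: I_D = (k_n/2)(V_GS − V_t)² = (1.2/2)×(2.63 − 1.3)² = 0.6×1.33² = 1.06 mA.
V_DS = V_DD − I_D·R_D = 15 − 1.06×6.8 = 7.77 V.
Saturation requires V_DS ≥ V_GS − V_t = 1.33 V; 7.77 ≥ 1.33 ✓.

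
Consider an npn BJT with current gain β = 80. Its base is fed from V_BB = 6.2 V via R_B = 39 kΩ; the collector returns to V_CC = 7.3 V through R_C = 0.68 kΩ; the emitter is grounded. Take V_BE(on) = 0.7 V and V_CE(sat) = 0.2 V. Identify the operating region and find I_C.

saturation; I_C ≈ 10 mA

Assume active: I_B = (6.2 − 0.7)/39 = 0.141 mA, giving I_C = β·I_B = 11.3 mA.
But then V_CE = 7.3 − 11.3×0.68 = -0.372 V < V_CE(sat) = 0.2 V — impossible in the active region.
So the transistor is saturated. With V_CE = 0.2 V, I_C = (V_CC − 0.2)/R_C = 7.1/0.68 = 10.4 mA.
Check: β·I_B = 11.3 mA > I_C = 10.4 mA, confirming saturation.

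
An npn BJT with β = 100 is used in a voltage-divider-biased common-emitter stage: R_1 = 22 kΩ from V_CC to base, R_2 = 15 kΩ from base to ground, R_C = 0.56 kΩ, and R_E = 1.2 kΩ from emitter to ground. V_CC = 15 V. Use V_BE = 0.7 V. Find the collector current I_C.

I_C ≈ 4.1 mA

Thevenize the base divider: V_Th = V_CC·R_2/(R_1+R_2) = 15×15/37 = 6.08 V, R_Th = R_1‖R_2 = 8.92 kΩ.
Base-emitter loop: V_Th = I_B·R_Th + V_BE + (β+1)I_B·R_E, so I_B = (6.08 − 0.7) / (8.92 + 101×1.2) = 0.0414 mA.
I_C = β·I_B = 100×0.0414 = 4.14 mA, and I_E = (β+1)I_B = 4.18 mA.
V_CE = V_CC − I_C·R_C − I_E·R_E = 15 − 4.14×0.56 − 4.18×1.2 = 7.67 V.
V_CE = 7.67 V > 0.2 V confirms active-region operation.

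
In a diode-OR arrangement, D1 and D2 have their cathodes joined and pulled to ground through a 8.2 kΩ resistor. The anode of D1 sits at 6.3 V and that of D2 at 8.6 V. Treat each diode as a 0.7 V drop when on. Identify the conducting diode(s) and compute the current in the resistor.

Only D2 conducts; I_R ≈ 0.96 mA

Assume both conduct. Then node N would need to be at both 6.3−0.7 = 5.6 V and 8.6−0.7 = 7.9 V, which is impossible.
Assume only D2 conducts: V_N = 8.6 − 0.7 = 7.9 V, so I_R = 7.9/8.2 = 0.963 mA.
Check D1: its anode-to-cathode voltage is 6.3 − 7.9 = -1.6 V < 0.7 V, so it is off. The assumption is consistent.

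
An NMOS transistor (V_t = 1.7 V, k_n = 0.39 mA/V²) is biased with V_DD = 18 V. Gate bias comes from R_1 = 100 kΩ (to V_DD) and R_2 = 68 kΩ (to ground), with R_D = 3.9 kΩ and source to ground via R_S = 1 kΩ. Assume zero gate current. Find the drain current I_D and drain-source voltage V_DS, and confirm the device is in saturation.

I_D ≈ 2.2 mA, V_DS ≈ 7.1 V

V_G = V_DD·R_2/(R_1+R_2) = 18×68/168 = 7.29 V.
Assume saturation: I_D = (k_n/2)(V_GS − V_t)² with V_GS = V_G − I_D·R_S = 7.29 − 1·I_D.
Substituting gives 0.195·I_D² − 3.18·I_D + 6.08 = 0, with roots I_D = 2.22 or 14.1 mA.
The root I_D = 14.1 mA gives V_GS = -6.8 V ≤ V_t, so take I_D = 2.22 mA.
Then V_GS = 5.07 V and V_DS = V_DD − I_D(R_D+R_S) = 18 − 2.22×4.9 = 7.15 V.
Saturation requires V_DS ≥ V_GS − V_t = 3.37 V; 7.15 ≥ 3.37 ✓.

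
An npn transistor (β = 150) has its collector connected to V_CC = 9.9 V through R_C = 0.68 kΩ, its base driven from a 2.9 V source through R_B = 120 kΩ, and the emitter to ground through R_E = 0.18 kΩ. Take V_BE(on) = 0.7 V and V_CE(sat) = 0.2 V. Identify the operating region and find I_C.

active; I_C ≈ 2.2 mA

Assume active. Base-emitter loop: I_B = (V_BB − V_BE)/(R_B + (β+1)R_E) = (2.9 − 0.7)/(120 + 151×0.18) = 0.0149 mA.
I_C = β·I_B = 150×0.0149 = 2.24 mA.
V_CE = V_CC − I_C·R_C − I_E·R_E = 9.9 − 2.24×0.68 − 2.26×0.18 = 7.97 V > V_CE(sat), so the active-region assumption holds.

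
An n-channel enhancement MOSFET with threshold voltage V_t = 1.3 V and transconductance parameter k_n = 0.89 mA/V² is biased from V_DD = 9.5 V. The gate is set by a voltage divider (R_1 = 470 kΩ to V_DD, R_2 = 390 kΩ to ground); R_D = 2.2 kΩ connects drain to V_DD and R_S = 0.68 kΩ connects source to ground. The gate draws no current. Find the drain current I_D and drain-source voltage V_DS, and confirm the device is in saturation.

I_D ≈ 1.6 mA, V_DS ≈ 4.8 V

V_G = V_DD·R_2/(R_1+R_2) = 9.5×390/860 = 4.31 V.
Assume saturation: I_D = (k_n/2)(V_GS − V_t)² with V_GS = V_G − I_D·R_S = 4.31 − 0.68·I_D.
Substituting gives 0.206·I_D² − 2.82·I_D + 4.03 = 0, with roots I_D = 1.62 or 12.1 mA.
The root I_D = 12.1 mA gives V_GS = -3.91 V ≤ V_t, so take I_D = 1.62 mA.
Then V_GS = 3.21 V and V_DS = V_DD − I_D(R_D+R_S) = 9.5 − 1.62×2.88 = 4.84 V.
Saturation requires V_DS ≥ V_GS − V_t = 1.91 V; 4.84 ≥ 1.91 ✓.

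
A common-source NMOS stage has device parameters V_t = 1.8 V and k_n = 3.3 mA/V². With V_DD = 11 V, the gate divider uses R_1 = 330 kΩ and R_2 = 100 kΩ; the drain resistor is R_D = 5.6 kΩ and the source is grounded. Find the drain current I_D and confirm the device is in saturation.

I_D ≈ 0.95 mA

V_G = V_DD·R_2/(R_1+R_2) = 11×100/430 = 2.56 V. With the source grounded, V_GS = V_G = 2.56 V.
Assume saturation: I_D = (k_n/2)(V_GS − V_t)² = (3.3/2)×(2.56 − 1.8)² = 1.65×0.758² = 0.948 mA.
V_DS = V_DD − I_D·R_D = 11 − 0.948×5.6 = 5.69 V.
Saturation requires V_DS ≥ V_GS − V_t = 0.758 V; 5.69 ≥ 0.758 ✓.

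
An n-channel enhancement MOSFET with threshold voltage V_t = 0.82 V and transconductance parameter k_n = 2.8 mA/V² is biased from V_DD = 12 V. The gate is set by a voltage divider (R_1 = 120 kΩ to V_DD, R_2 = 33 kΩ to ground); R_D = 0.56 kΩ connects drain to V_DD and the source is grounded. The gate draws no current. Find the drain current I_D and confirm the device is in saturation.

V_G = V_DD·R_2/(R_1+R_2) = 12×33/153 = 2.59 V. With the source grounded, V_GS = V_G = 2.59 V.
Assume saturation: I_D = (k_n/2)(V_GS − V_t)² = (2.8/2)×(2.59 − 0.82)² = 1.4×1.77² = 4.38 mA.
V_DS = V_DD − I_D·R_D = 12 − 4.38×0.56 = 9.55 V.
Saturation requires V_DS ≥ V_GS − V_t = 1.77 V; 9.55 ≥ 1.77 ✓.

I_D ≈ 4.4 mA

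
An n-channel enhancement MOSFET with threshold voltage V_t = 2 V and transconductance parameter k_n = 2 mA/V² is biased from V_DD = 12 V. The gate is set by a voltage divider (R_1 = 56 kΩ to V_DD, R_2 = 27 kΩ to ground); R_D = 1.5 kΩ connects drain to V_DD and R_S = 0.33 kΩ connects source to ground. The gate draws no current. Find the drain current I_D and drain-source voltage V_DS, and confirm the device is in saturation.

I_D ≈ 1.8 mA, V_DS ≈ 8.8 V

V_G = V_DD·R_2/(R_1+R_2) = 12×27/83 = 3.9 V.
Assume saturation: I_D = (k_n/2)(V_GS − V_t)² with V_GS = V_G − I_D·R_S = 3.9 − 0.33·I_D.
Substituting gives 0.109·I_D² − 2.26·I_D + 3.62 = 0, with roots I_D = 1.75 or 19 mA.
The root I_D = 19 mA gives V_GS = -2.35 V ≤ V_t, so take I_D = 1.75 mA.
Then V_GS = 3.32 V and V_DS = V_DD − I_D(R_D+R_S) = 12 − 1.75×1.83 = 8.79 V.
Saturation requires V_DS ≥ V_GS − V_t = 1.32 V; 8.79 ≥ 1.32 ✓.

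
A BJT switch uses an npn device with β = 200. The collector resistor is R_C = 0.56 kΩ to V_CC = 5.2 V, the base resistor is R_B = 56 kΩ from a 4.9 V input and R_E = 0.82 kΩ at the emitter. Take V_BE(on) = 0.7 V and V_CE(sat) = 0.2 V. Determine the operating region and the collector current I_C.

Assume active: I_B = (4.9 − 0.7)/(56 + 201×0.82) = 0.019 mA, I_C = β·I_B = 3.8 mA.
Then V_CE = 5.2 − 3.8×0.56 − 3.82×0.82 = -0.0651 V < 0.2 V — the active assumption fails.
Re-solve with V_CE = 0.2 V. KCL at the emitter: V_E/R_E = (V_BB−0.7−V_E)/R_B + (V_CC−0.2−V_E)/R_C, giving V_E = 2.98 V.
I_C = (V_CC − 0.2 − V_E)/R_C = (5 − 2.98)/0.56 = 3.61 mA.
Check: I_B = (4.2 − 2.98)/56 = 0.0218 mA, and β·I_B = 4.36 mA > I_C, confirming saturation.

saturation; I_C ≈ 3.6 mA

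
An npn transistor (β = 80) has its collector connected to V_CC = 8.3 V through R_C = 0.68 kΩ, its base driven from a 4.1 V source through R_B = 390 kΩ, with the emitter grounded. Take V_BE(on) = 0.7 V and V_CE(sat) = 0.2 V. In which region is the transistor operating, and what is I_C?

active; I_C ≈ 0.7 mA

Assume active. Base-emitter loop: I_B = (V_BB − V_BE)/R_B = (4.1 − 0.7)/390 = 0.00872 mA.
I_C = β·I_B = 80×0.00872 = 0.697 mA.
V_CE = V_CC − I_C·R_C = 8.3 − 0.697×0.68 = 7.83 V > V_CE(sat), so the active-region assumption holds.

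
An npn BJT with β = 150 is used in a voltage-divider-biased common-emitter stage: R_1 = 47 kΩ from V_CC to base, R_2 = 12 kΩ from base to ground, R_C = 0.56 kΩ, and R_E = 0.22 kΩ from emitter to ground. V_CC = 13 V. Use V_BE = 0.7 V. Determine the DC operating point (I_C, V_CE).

I_C ≈ 6.8 mA, V_CE ≈ 7.7 V

Thevenize the base divider: V_Th = V_CC·R_2/(R_1+R_2) = 13×12/59 = 2.64 V, R_Th = R_1‖R_2 = 9.56 kΩ.
Base-emitter loop: V_Th = I_B·R_Th + V_BE + (β+1)I_B·R_E, so I_B = (2.64 − 0.7) / (9.56 + 151×0.22) = 0.0454 mA.
I_C = β·I_B = 150×0.0454 = 6.82 mA, and I_E = (β+1)I_B = 6.86 mA.
V_CE = V_CC − I_C·R_C − I_E·R_E = 13 − 6.82×0.56 − 6.86×0.22 = 7.67 V.
V_CE = 7.67 V > 0.2 V confirms active-region operation.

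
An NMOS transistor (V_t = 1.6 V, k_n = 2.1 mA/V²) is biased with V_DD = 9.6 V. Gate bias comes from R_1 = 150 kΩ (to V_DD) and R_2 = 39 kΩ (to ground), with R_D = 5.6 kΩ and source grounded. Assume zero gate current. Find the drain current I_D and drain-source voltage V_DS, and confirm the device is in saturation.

V_G = V_DD·R_2/(R_1+R_2) = 9.6×39/189 = 1.98 V. With the source grounded, V_GS = V_G = 1.98 V.
Assume saturation: I_D = (k_n/2)(V_GS − V_t)² = (2.1/2)×(1.98 − 1.6)² = 1.05×0.381² = 0.152 mA.
V_DS = V_DD − I_D·R_D = 9.6 − 0.152×5.6 = 8.75 V.
Saturation requires V_DS ≥ V_GS − V_t = 0.381 V; 8.75 ≥ 0.381 ✓.

I_D ≈ 0.15 mA, V_DS ≈ 8.7 V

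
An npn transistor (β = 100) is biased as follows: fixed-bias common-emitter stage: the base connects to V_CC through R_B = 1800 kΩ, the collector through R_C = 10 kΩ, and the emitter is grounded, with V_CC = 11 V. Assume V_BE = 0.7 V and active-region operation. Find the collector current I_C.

I_C ≈ 0.57 mA

Base loop: V_CC = I_B·R_B + V_BE, so I_B = (11 − 0.7)/1800 kΩ = 0.00572 mA.
In the active region I_C = β·I_B = 100 × 0.00572 = 0.572 mA.
Collector loop: V_CE = V_CC − I_C·R_C = 11 − 0.572×10 = 5.28 V.
Since V_CE = 5.28 V > V_CE(sat) ≈ 0.2 V, the transistor is in the active region as assumed.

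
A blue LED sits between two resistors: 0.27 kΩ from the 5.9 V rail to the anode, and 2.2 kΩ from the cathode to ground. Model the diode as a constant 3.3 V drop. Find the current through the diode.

The two resistors are in series with the diode, so KVL gives 5.9 = I·0.27 + 3.3 + I·2.2.
I = (5.9 − 3.3) / (0.27 + 2.2) kΩ = 2.6 / 2.47 = 1.05 mA.

I ≈ 1.1 mA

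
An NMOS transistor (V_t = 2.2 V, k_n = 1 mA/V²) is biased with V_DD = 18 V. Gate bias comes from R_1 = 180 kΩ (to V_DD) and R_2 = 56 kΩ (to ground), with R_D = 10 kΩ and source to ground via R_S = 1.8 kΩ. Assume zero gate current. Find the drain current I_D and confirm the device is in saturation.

V_G = V_DD·R_2/(R_1+R_2) = 18×56/236 = 4.27 V.
Assume saturation: I_D = (k_n/2)(V_GS − V_t)² with V_GS = V_G − I_D·R_S = 4.27 − 1.8·I_D.
Substituting gives 1.62·I_D² − 4.73·I_D + 2.14 = 0, with roots I_D = 0.562 or 2.36 mA.
The root I_D = 2.36 mA gives V_GS = 0.0289 V ≤ V_t, so take I_D = 0.562 mA.
Then V_GS = 3.26 V and V_DS = V_DD − I_D(R_D+R_S) = 18 − 0.562×11.8 = 11.4 V.
Saturation requires V_DS ≥ V_GS − V_t = 1.06 V; 11.4 ≥ 1.06 ✓.

I_D ≈ 0.56 mA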